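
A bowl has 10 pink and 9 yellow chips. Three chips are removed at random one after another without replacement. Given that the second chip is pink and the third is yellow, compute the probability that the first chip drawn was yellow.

8/17

P(first=yellow and the second chip is pink and the third is yellow) = (9/19)·(10/18)·(8/17) = 40/323.
P(E) = Σ over first color = 45/323 + 40/323 = 5/19.
By Bayes, P(first=yellow | E) = 40/323 / 5/19 = 8/17 ≈ 0.4706.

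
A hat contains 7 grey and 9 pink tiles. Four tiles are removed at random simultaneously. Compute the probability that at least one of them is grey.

121/130

Use the complement: P(at least one grey) = 1 − P(no grey).
P(none) = C(9,4)/C(16,4) = 126/1820.
So P = 1 − 126/1820 = 121/130 ≈ 0.9308.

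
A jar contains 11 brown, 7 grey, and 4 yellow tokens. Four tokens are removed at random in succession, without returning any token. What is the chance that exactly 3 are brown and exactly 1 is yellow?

12/133

Unordered draws without replacement: count favorable combinations over C(22,4).
Favorable = C(11,3) · C(7,0) · C(4,1) = 660; total = C(22,4) = 7315.
P = 660/7315 = 12/133 ≈ 0.0902.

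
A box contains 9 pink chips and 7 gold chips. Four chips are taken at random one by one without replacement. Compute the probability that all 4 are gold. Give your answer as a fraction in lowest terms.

1/52

Multiply the conditional probability of each draw in order, without replacement, so each draw removes one from its color and from the total.
P = (7/16) · (6/15) · (5/14) · (4/13) = 1/52 ≈ 0.0192.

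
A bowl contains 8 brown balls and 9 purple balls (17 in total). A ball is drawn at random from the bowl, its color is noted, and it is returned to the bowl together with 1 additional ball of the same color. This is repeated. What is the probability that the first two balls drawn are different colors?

8/17

Either purple then brown, or brown then purple; after the first draw the total is 18.
P = (9/17)·(8/18) + (8/17)·(9/18) = 8/17 ≈ 0.4706.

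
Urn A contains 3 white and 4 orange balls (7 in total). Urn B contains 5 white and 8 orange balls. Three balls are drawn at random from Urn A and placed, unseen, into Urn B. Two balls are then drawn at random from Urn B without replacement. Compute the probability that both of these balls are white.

Condition on how many of the transferred balls are white (from Urn A: 3 white of 7; then Urn B has 16 total).
  0 white: C(3,0)C(4,3)/C(7,3) = 4/35; then P = C(5,2)/C(16,2) = 1/12
  1 white: C(3,1)C(4,2)/C(7,3) = 18/35; then P = C(6,2)/C(16,2) = 1/8
  2 white: C(3,2)C(4,1)/C(7,3) = 12/35; then P = C(7,2)/C(16,2) = 7/40
  3 white: C(3,3)C(4,0)/C(7,3) = 1/35; then P = C(8,2)/C(16,2) = 7/30
P(both white) = 59/420 ≈ 0.1405.

59/420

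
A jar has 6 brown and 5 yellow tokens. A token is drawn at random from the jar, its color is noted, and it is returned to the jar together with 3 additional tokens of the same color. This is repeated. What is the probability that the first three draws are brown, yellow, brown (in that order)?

135/1309

Track the composition after each reinforcement of +3.
P = (6/11) · (5/14) · (9/17) = 135/1309 ≈ 0.1031.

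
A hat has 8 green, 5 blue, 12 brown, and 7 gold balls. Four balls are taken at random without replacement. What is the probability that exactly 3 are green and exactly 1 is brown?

Unordered draws without replacement: count favorable combinations over C(32,4).
Favorable = C(8,3) · C(5,0) · C(12,1) · C(7,0) = 672; total = C(32,4) = 35960.
P = 672/35960 = 84/4495 ≈ 0.0187.

84/4495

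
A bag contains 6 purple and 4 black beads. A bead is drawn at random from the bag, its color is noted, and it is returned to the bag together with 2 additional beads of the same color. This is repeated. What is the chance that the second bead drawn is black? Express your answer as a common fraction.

Condition on the first draw. If first is black (prob 4/10), second-black has prob (6)/(12); if not (prob 6/10), it has prob 4/(12).
P = (4/10)·(6/12) + (6/10)·(4/12) = 2/5 ≈ 0.4000.

2/5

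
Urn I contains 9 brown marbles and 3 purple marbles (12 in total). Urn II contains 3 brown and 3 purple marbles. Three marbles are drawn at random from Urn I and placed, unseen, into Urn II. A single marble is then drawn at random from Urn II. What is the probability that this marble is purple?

5/12

Condition on how many of the transferred marbles are purple (from Urn I: 3 purple of 12; then Urn II has 9 total).
  0 purple: C(3,0)C(9,3)/C(12,3) = 21/55; then P = 3/9
  1 purple: C(3,1)C(9,2)/C(12,3) = 27/55; then P = 4/9
  2 purple: C(3,2)C(9,1)/C(12,3) = 27/220; then P = 5/9
  3 purple: C(3,3)C(9,0)/C(12,3) = 1/220; then P = 6/9
P(purple from Urn II) = 5/12 ≈ 0.4167.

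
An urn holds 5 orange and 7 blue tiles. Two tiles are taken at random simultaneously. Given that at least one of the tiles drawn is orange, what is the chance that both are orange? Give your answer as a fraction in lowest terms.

2/9

P(both orange) = C(5,2)/C(12,2) = 5/33; P(at least one orange) = 1 − C(7,2)/C(12,2) = 15/22.
Since 'both orange' ⊆ 'at least one orange', P(both | at least one) = 5/33 / 15/22 = 2/9 ≈ 0.2222.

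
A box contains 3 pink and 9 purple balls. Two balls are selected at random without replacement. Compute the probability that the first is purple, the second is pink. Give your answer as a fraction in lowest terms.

9/44

Multiply the conditional probability of each draw in order, without replacement, so each draw removes one from its color and from the total.
P = (9/12) · (3/11) = 9/44 ≈ 0.2045.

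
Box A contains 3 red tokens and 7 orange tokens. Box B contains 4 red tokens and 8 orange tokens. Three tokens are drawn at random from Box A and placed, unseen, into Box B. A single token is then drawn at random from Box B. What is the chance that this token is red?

Condition on how many of the transferred tokens are red (from Box A: 3 red of 10; then Box B has 15 total).
  0 red: C(3,0)C(7,3)/C(10,3) = 7/24; then P = 4/15
  1 red: C(3,1)C(7,2)/C(10,3) = 21/40; then P = 5/15
  2 red: C(3,2)C(7,1)/C(10,3) = 7/40; then P = 6/15
  3 red: C(3,3)C(7,0)/C(10,3) = 1/120; then P = 7/15
P(red from Box B) = 49/150 ≈ 0.3267.

49/150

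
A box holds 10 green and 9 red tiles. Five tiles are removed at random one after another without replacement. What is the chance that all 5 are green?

Unordered draws without replacement: count favorable combinations over C(19,5).
Favorable = C(10,5) · C(9,0) = 252; total = C(19,5) = 11628.
P = 252/11628 = 7/323 ≈ 0.0217.

7/323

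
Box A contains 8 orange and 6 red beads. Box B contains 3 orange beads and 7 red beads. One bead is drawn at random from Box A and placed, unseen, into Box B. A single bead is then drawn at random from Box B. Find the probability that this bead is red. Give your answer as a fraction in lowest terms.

Condition on how many of the transferred beads are red (from Box A: 6 red of 14; then Box B has 11 total).
  0 red: C(6,0)C(8,1)/C(14,1) = 4/7; then P = 7/11
  1 red: C(6,1)C(8,0)/C(14,1) = 3/7; then P = 8/11
P(red from Box B) = 52/77 ≈ 0.6753.

52/77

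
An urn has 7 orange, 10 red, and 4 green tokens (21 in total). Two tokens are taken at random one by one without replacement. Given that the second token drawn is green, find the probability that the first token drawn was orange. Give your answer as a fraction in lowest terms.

7/20

P(first=orange and the second token drawn is green) = (7/21)·(4/20) = 1/15.
P(the second token drawn is green) = Σ over first color = 1/15 + 2/21 + 1/35 = 4/21.
By Bayes, P(first=orange | the second token drawn is green) = 1/15 / 4/21 = 7/20 ≈ 0.3500.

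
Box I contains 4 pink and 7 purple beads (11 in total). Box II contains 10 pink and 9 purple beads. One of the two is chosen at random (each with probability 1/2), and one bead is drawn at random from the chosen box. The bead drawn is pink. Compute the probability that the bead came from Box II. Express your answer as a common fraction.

P(pink | Box I) = 4/11; P(pink | Box II) = 10/19.
P(pink) = 1/2·4/11 + 1/2·10/19 = 93/209.
By Bayes' rule, P(Box II | pink) = 5/19 / 93/209 = 55/93 ≈ 0.5914.

55/93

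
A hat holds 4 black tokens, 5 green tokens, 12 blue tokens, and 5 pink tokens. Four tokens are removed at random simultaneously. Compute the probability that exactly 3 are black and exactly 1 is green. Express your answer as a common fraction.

Unordered draws without replacement: count favorable combinations over C(26,4).
Favorable = C(4,3) · C(5,1) · C(12,0) · C(5,0) = 20; total = C(26,4) = 14950.
P = 20/14950 = 2/1495 ≈ 0.0013.

2/1495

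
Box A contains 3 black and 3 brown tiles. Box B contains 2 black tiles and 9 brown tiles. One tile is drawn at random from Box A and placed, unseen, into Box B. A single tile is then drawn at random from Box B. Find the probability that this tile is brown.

Condition on how many of the transferred tiles are brown (from Box A: 3 brown of 6; then Box B has 12 total).
  0 brown: C(3,0)C(3,1)/C(6,1) = 1/2; then P = 9/12
  1 brown: C(3,1)C(3,0)/C(6,1) = 1/2; then P = 10/12
P(brown from Box B) = 19/24 ≈ 0.7917.

19/24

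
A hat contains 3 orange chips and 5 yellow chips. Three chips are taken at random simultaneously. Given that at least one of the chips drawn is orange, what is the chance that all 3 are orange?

1/46

P(all 3 orange) = C(3,3)/C(8,3) = 1/56; P(at least one orange) = 1 − C(5,3)/C(8,3) = 23/28.
Since 'all 3 orange' ⊆ 'at least one orange', P(all 3 | at least one) = 1/56 / 23/28 = 1/46 ≈ 0.0217.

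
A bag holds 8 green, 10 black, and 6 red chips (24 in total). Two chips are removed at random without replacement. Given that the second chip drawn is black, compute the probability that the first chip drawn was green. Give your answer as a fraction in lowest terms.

8/23

P(first=green and the second chip drawn is black) = (8/24)·(10/23) = 10/69.
P(the second chip drawn is black) = Σ over first color = 10/69 + 15/92 + 5/46 = 5/12.
By Bayes, P(first=green | the second chip drawn is black) = 10/69 / 5/12 = 8/23 ≈ 0.3478.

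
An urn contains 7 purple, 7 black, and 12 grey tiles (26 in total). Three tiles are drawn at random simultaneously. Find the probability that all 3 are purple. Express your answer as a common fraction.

7/520

Unordered draws without replacement: count favorable combinations over C(26,3).
Favorable = C(7,3) · C(7,0) · C(12,0) = 35; total = C(26,3) = 2600.
P = 35/2600 = 7/520 ≈ 0.0135.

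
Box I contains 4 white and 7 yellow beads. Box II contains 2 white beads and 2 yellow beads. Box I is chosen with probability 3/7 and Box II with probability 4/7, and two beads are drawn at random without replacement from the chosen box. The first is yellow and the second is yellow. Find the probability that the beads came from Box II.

P(E | Box I) = 21/55; P(E | Box II) = 1/6.
P(E) = 3/7·21/55 + 4/7·1/6 = 299/1155.
By Bayes' rule, P(Box II | E) = 2/21 / 299/1155 = 110/299 ≈ 0.3679.

110/299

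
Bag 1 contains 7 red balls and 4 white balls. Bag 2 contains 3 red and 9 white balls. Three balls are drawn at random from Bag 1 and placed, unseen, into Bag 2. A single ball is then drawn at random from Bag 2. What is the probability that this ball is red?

Condition on how many of the transferred balls are red (from Bag 1: 7 red of 11; then Bag 2 has 15 total).
  0 red: C(7,0)C(4,3)/C(11,3) = 4/165; then P = 3/15
  1 red: C(7,1)C(4,2)/C(11,3) = 14/55; then P = 4/15
  2 red: C(7,2)C(4,1)/C(11,3) = 28/55; then P = 5/15
  3 red: C(7,3)C(4,0)/C(11,3) = 7/33; then P = 6/15
P(red from Bag 2) = 18/55 ≈ 0.3273.

18/55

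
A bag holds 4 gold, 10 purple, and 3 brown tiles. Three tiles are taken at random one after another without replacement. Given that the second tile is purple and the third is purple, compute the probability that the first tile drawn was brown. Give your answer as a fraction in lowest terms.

P(first=brown and the second tile is purple and the third is purple) = (3/17)·(10/16)·(9/15) = 9/136.
P(E) = Σ over first color = 3/34 + 3/17 + 9/136 = 45/136.
By Bayes, P(first=brown | E) = 9/136 / 45/136 = 1/5 ≈ 0.2000.

1/5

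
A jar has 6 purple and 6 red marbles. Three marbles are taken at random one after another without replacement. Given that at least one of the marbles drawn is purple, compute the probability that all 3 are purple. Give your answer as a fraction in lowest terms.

P(all 3 purple) = C(6,3)/C(12,3) = 1/11; P(at least one purple) = 1 − C(6,3)/C(12,3) = 10/11.
Since 'all 3 purple' ⊆ 'at least one purple', P(all 3 | at least one) = 1/11 / 10/11 = 1/10 ≈ 0.1000.

1/10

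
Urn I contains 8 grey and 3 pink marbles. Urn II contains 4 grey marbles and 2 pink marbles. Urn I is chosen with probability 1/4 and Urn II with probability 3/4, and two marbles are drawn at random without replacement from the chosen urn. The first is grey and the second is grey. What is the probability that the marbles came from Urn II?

P(E | Urn I) = 28/55; P(E | Urn II) = 2/5.
P(E) = 1/4·28/55 + 3/4·2/5 = 47/110.
By Bayes' rule, P(Urn II | E) = 3/10 / 47/110 = 33/47 ≈ 0.7021.

33/47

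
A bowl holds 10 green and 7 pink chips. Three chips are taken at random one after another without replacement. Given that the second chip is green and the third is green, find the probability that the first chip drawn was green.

8/15

P(first=green and the second chip is green and the third is green) = (10/17)·(9/16)·(8/15) = 3/17.
P(E) = Σ over first color = 3/17 + 21/136 = 45/136.
By Bayes, P(first=green | E) = 3/17 / 45/136 = 8/15 ≈ 0.5333.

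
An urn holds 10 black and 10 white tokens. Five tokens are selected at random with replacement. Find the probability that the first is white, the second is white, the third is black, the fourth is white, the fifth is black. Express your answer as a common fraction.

Multiply the conditional probability of each draw in order, with replacement (the composition resets each draw).
P = (10/20) · (10/20) · (10/20) · (10/20) · (10/20) = 1/32 ≈ 0.0312.

1/32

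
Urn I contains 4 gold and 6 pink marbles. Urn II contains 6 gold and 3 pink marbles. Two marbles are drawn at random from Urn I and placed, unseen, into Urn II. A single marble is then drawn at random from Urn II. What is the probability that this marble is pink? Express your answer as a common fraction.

Condition on how many of the transferred marbles are pink (from Urn I: 6 pink of 10; then Urn II has 11 total).
  0 pink: C(6,0)C(4,2)/C(10,2) = 2/15; then P = 3/11
  1 pink: C(6,1)C(4,1)/C(10,2) = 8/15; then P = 4/11
  2 pink: C(6,2)C(4,0)/C(10,2) = 1/3; then P = 5/11
P(pink from Urn II) = 21/55 ≈ 0.3818.

21/55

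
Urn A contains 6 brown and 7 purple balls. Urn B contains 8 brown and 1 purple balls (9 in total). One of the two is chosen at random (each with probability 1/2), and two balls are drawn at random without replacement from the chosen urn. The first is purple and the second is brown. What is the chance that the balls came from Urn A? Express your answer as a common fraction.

P(E | Urn A) = 7/26; P(E | Urn B) = 1/9.
P(E) = 1/2·7/26 + 1/2·1/9 = 89/468.
By Bayes' rule, P(Urn A | E) = 7/52 / 89/468 = 63/89 ≈ 0.7079.

63/89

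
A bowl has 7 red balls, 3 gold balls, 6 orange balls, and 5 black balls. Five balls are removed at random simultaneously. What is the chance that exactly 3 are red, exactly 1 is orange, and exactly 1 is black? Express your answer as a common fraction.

Unordered draws without replacement: count favorable combinations over C(21,5).
Favorable = C(7,3) · C(3,0) · C(6,1) · C(5,1) = 1050; total = C(21,5) = 20349.
P = 1050/20349 = 50/969 ≈ 0.0516.

50/969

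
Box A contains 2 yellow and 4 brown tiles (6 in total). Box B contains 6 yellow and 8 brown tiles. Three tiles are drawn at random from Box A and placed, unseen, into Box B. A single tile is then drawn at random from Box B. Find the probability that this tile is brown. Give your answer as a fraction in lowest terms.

10/17

Condition on how many of the transferred tiles are brown (from Box A: 4 brown of 6; then Box B has 17 total).
  1 brown: C(4,1)C(2,2)/C(6,3) = 1/5; then P = 9/17
  2 brown: C(4,2)C(2,1)/C(6,3) = 3/5; then P = 10/17
  3 brown: C(4,3)C(2,0)/C(6,3) = 1/5; then P = 11/17
P(brown from Box B) = 10/17 ≈ 0.5882.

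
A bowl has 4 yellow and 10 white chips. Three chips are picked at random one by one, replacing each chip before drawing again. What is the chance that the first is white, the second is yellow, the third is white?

Multiply the conditional probability of each draw in order, with replacement (the composition resets each draw).
P = (10/14) · (4/14) · (10/14) = 50/343 ≈ 0.1458.

50/343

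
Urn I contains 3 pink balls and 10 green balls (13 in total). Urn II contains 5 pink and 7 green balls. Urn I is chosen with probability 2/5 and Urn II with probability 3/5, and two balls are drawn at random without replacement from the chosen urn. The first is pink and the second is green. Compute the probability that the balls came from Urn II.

91/135

P(E | Urn I) = 5/26; P(E | Urn II) = 35/132.
P(E) = 2/5·5/26 + 3/5·35/132 = 135/572.
By Bayes' rule, P(Urn II | E) = 7/44 / 135/572 = 91/135 ≈ 0.6741.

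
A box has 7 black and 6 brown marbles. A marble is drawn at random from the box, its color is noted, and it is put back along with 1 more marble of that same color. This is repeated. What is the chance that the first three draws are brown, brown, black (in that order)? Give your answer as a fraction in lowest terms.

7/65

Track the composition after each reinforcement of +1.
P = (6/13) · (7/14) · (7/15) = 7/65 ≈ 0.1077.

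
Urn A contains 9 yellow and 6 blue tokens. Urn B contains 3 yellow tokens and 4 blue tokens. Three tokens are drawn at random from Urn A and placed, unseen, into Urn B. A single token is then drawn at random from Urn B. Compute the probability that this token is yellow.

Condition on how many of the transferred tokens are yellow (from Urn A: 9 yellow of 15; then Urn B has 10 total).
  0 yellow: C(9,0)C(6,3)/C(15,3) = 4/91; then P = 3/10
  1 yellow: C(9,1)C(6,2)/C(15,3) = 27/91; then P = 4/10
  2 yellow: C(9,2)C(6,1)/C(15,3) = 216/455; then P = 5/10
  3 yellow: C(9,3)C(6,0)/C(15,3) = 12/65; then P = 6/10
P(yellow from Urn B) = 12/25 ≈ 0.4800.

12/25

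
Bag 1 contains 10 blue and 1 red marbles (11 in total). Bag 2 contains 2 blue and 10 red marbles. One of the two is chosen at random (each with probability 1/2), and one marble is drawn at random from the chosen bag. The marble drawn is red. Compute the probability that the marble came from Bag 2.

P(red | Bag 1) = 1/11; P(red | Bag 2) = 5/6.
P(red) = 1/2·1/11 + 1/2·5/6 = 61/132.
By Bayes' rule, P(Bag 2 | red) = 5/12 / 61/132 = 55/61 ≈ 0.9016.

55/61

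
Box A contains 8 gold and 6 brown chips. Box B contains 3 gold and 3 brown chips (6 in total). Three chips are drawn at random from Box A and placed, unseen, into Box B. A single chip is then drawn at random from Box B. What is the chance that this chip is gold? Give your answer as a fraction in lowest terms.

Condition on how many of the transferred chips are gold (from Box A: 8 gold of 14; then Box B has 9 total).
  0 gold: C(8,0)C(6,3)/C(14,3) = 5/91; then P = 3/9
  1 gold: C(8,1)C(6,2)/C(14,3) = 30/91; then P = 4/9
  2 gold: C(8,2)C(6,1)/C(14,3) = 6/13; then P = 5/9
  3 gold: C(8,3)C(6,0)/C(14,3) = 2/13; then P = 6/9
P(gold from Box B) = 11/21 ≈ 0.5238.

11/21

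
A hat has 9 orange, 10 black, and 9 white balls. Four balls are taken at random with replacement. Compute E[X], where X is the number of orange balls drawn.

By linearity of expectation, E[X] = Σ P(draw i is orange); each independent draw has P(orange) = 9/28.
E[X] = 4 · 9/28 = 9/7 ≈ 1.2857.

9/7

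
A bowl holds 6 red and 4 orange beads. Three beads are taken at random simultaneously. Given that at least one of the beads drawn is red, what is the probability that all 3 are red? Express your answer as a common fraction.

5/29

P(all 3 red) = C(6,3)/C(10,3) = 1/6; P(at least one red) = 1 − C(4,3)/C(10,3) = 29/30.
Since 'all 3 red' ⊆ 'at least one red', P(all 3 | at least one) = 1/6 / 29/30 = 5/29 ≈ 0.1724.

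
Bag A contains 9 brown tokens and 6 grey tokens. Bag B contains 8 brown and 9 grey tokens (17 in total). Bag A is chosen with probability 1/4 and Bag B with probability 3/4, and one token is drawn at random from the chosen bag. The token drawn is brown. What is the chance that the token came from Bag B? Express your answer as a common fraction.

40/57

P(brown | Bag A) = 3/5; P(brown | Bag B) = 8/17.
P(brown) = 1/4·3/5 + 3/4·8/17 = 171/340.
By Bayes' rule, P(Bag B | brown) = 6/17 / 171/340 = 40/57 ≈ 0.7018.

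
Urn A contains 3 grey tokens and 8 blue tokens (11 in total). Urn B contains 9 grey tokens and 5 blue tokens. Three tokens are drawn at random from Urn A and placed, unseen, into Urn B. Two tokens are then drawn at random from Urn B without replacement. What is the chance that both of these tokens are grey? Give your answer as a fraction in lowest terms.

1197/3740

Condition on how many of the transferred tokens are grey (from Urn A: 3 grey of 11; then Urn B has 17 total).
  0 grey: C(3,0)C(8,3)/C(11,3) = 56/165; then P = C(9,2)/C(17,2) = 9/34
  1 grey: C(3,1)C(8,2)/C(11,3) = 28/55; then P = C(10,2)/C(17,2) = 45/136
  2 grey: C(3,2)C(8,1)/C(11,3) = 8/55; then P = C(11,2)/C(17,2) = 55/136
  3 grey: C(3,3)C(8,0)/C(11,3) = 1/165; then P = C(12,2)/C(17,2) = 33/68
P(both grey) = 1197/3740 ≈ 0.3201.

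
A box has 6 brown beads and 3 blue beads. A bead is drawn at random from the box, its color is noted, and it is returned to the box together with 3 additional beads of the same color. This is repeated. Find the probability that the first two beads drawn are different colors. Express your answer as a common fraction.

Either blue then brown, or brown then blue; after the first draw the total is 12.
P = (3/9)·(6/12) + (6/9)·(3/12) = 1/3 ≈ 0.3333.

1/3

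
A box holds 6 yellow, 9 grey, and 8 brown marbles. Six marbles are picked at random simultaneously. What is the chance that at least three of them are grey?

10/23

Sum the hypergeometric tail for j = 3,…,6 grey marbles.
Favorable = C(9,3)·C(14,3) + C(9,4)·C(14,2) + C(9,5)·C(14,1) + C(9,6)·C(14,0) = 43890; total = C(23,6) = 100947.
P = 43890/100947 = 10/23 ≈ 0.4348.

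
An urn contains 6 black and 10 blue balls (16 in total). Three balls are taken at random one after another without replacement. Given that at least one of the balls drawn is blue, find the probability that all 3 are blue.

P(all 3 blue) = C(10,3)/C(16,3) = 3/14; P(at least one blue) = 1 − C(6,3)/C(16,3) = 27/28.
Since 'all 3 blue' ⊆ 'at least one blue', P(all 3 | at least one) = 3/14 / 27/28 = 2/9 ≈ 0.2222.

2/9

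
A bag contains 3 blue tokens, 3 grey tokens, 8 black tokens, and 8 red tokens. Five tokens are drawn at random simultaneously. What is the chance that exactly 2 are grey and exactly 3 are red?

Unordered draws without replacement: count favorable combinations over C(22,5).
Favorable = C(3,0) · C(3,2) · C(8,0) · C(8,3) = 168; total = C(22,5) = 26334.
P = 168/26334 = 4/627 ≈ 0.0064.

4/627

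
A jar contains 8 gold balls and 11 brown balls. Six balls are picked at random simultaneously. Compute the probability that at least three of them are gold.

Sum the hypergeometric tail for j = 3,…,6 gold balls.
Favorable = C(8,3)·C(11,3) + C(8,4)·C(11,2) + C(8,5)·C(11,1) + C(8,6)·C(11,0) = 13734; total = C(19,6) = 27132.
P = 13734/27132 = 327/646 ≈ 0.5062.

327/646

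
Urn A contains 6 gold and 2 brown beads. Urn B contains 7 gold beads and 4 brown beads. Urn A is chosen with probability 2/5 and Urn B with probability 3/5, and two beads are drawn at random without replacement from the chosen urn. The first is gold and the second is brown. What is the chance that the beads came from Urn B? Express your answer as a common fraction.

P(E | Urn A) = 3/14; P(E | Urn B) = 14/55.
P(E) = 2/5·3/14 + 3/5·14/55 = 459/1925.
By Bayes' rule, P(Urn B | E) = 42/275 / 459/1925 = 98/153 ≈ 0.6405.

98/153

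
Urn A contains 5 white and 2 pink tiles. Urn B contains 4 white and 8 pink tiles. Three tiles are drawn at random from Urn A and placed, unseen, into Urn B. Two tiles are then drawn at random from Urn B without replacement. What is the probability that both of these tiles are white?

Condition on how many of the transferred tiles are white (from Urn A: 5 white of 7; then Urn B has 15 total).
  1 white: C(5,1)C(2,2)/C(7,3) = 1/7; then P = C(5,2)/C(15,2) = 2/21
  2 white: C(5,2)C(2,1)/C(7,3) = 4/7; then P = C(6,2)/C(15,2) = 1/7
  3 white: C(5,3)C(2,0)/C(7,3) = 2/7; then P = C(7,2)/C(15,2) = 1/5
P(both white) = 16/105 ≈ 0.1524.

16/105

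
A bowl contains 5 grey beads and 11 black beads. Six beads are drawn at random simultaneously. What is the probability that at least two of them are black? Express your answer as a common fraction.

727/728

Sum the hypergeometric tail for j = 2,…,6 black beads.
Favorable = C(11,2)·C(5,4) + C(11,3)·C(5,3) + C(11,4)·C(5,2) + C(11,5)·C(5,1) + C(11,6)·C(5,0) = 7997; total = C(16,6) = 8008.
P = 7997/8008 = 727/728 ≈ 0.9986.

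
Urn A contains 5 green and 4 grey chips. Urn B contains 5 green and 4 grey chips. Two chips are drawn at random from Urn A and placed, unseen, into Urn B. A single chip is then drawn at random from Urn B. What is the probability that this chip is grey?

Condition on how many of the transferred chips are grey (from Urn A: 4 grey of 9; then Urn B has 11 total).
  0 grey: C(4,0)C(5,2)/C(9,2) = 5/18; then P = 4/11
  1 grey: C(4,1)C(5,1)/C(9,2) = 5/9; then P = 5/11
  2 grey: C(4,2)C(5,0)/C(9,2) = 1/6; then P = 6/11
P(grey from Urn B) = 4/9 ≈ 0.4444.

4/9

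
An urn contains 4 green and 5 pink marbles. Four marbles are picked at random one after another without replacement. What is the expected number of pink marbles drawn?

By linearity of expectation, E[X] = Σ P(draw i is pink); by symmetry each draw (even without replacement) has P(pink) = 5/9.
E[X] = 4 · 5/9 = 20/9 ≈ 2.2222.

20/9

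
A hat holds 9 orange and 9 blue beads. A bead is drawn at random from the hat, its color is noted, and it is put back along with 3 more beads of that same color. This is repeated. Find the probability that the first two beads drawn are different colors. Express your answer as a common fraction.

Either blue then orange, or orange then blue; after the first draw the total is 21.
P = (9/18)·(9/21) + (9/18)·(9/21) = 3/7 ≈ 0.4286.

3/7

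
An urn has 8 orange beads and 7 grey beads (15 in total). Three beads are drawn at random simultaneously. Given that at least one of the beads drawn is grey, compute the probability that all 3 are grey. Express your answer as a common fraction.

5/57

P(all 3 grey) = C(7,3)/C(15,3) = 1/13; P(at least one grey) = 1 − C(8,3)/C(15,3) = 57/65.
Since 'all 3 grey' ⊆ 'at least one grey', P(all 3 | at least one) = 1/13 / 57/65 = 5/57 ≈ 0.0877.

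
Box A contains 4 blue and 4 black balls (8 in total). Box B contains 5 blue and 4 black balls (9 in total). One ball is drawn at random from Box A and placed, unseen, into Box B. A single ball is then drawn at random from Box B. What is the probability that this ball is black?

9/20

Condition on how many of the transferred balls are black (from Box A: 4 black of 8; then Box B has 10 total).
  0 black: C(4,0)C(4,1)/C(8,1) = 1/2; then P = 4/10
  1 black: C(4,1)C(4,0)/C(8,1) = 1/2; then P = 5/10
P(black from Box B) = 9/20 ≈ 0.4500.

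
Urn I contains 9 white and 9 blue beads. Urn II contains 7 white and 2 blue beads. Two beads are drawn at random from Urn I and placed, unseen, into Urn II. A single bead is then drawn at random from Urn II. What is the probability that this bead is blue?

3/11

Condition on how many of the transferred beads are blue (from Urn I: 9 blue of 18; then Urn II has 11 total).
  0 blue: C(9,0)C(9,2)/C(18,2) = 4/17; then P = 2/11
  1 blue: C(9,1)C(9,1)/C(18,2) = 9/17; then P = 3/11
  2 blue: C(9,2)C(9,0)/C(18,2) = 4/17; then P = 4/11
P(blue from Urn II) = 3/11 ≈ 0.2727.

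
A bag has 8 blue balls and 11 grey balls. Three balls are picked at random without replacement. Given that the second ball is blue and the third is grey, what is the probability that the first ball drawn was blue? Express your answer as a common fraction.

P(first=blue and the second ball is blue and the third is grey) = (8/19)·(7/18)·(11/17) = 308/2907.
P(E) = Σ over first color = 308/2907 + 440/2907 = 44/171.
By Bayes, P(first=blue | E) = 308/2907 / 44/171 = 7/17 ≈ 0.4118.

7/17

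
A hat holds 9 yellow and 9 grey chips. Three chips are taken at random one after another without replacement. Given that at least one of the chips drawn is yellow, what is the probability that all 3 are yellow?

7/61

P(all 3 yellow) = C(9,3)/C(18,3) = 7/68; P(at least one yellow) = 1 − C(9,3)/C(18,3) = 61/68.
Since 'all 3 yellow' ⊆ 'at least one yellow', P(all 3 | at least one) = 7/68 / 61/68 = 7/61 ≈ 0.1148.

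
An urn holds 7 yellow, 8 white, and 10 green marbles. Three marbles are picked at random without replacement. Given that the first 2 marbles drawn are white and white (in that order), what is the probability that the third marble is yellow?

After removing 2 white, the urn has 7 yellow out of 23 remaining.
P(third is yellow | given) = 7/23 ≈ 0.3043.

7/23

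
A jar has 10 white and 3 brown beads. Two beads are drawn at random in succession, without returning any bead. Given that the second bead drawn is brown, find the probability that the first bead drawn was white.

P(first=white and the second bead drawn is brown) = (10/13)·(3/12) = 5/26.
P(the second bead drawn is brown) = Σ over first color = 5/26 + 1/26 = 3/13.
By Bayes, P(first=white | the second bead drawn is brown) = 5/26 / 3/13 = 5/6 ≈ 0.8333.

5/6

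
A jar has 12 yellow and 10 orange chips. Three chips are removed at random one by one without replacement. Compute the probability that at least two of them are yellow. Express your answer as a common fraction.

4/7

Sum the hypergeometric tail for j = 2,…,3 yellow chips.
Favorable = C(12,2)·C(10,1) + C(12,3)·C(10,0) = 880; total = C(22,3) = 1540.
P = 880/1540 = 4/7 ≈ 0.5714.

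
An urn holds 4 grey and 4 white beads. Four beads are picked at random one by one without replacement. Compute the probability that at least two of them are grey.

53/70

Sum the hypergeometric tail for j = 2,…,4 grey beads.
Favorable = C(4,2)·C(4,2) + C(4,3)·C(4,1) + C(4,4)·C(4,0) = 53; total = C(8,4) = 70.
P = 53/70 = 53/70 ≈ 0.7571.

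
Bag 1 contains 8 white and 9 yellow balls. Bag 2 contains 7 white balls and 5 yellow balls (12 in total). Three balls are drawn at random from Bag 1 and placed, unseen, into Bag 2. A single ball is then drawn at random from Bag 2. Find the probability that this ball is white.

143/255

Condition on how many of the transferred balls are white (from Bag 1: 8 white of 17; then Bag 2 has 15 total).
  0 white: C(8,0)C(9,3)/C(17,3) = 21/170; then P = 7/15
  1 white: C(8,1)C(9,2)/C(17,3) = 36/85; then P = 8/15
  2 white: C(8,2)C(9,1)/C(17,3) = 63/170; then P = 9/15
  3 white: C(8,3)C(9,0)/C(17,3) = 7/85; then P = 10/15
P(white from Bag 2) = 143/255 ≈ 0.5608.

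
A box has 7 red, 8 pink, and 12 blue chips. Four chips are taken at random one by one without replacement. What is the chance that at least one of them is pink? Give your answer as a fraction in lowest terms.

Use the complement: P(at least one pink) = 1 − P(no pink).
P(none) = C(19,4)/C(27,4) = 3876/17550.
So P = 1 − 3876/17550 = 2279/2925 ≈ 0.7791.

2279/2925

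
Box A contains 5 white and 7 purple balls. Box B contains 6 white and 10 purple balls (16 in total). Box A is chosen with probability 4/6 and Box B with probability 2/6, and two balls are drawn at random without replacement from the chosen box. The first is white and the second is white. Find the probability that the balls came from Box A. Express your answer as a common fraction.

80/113

P(E | Box A) = 5/33; P(E | Box B) = 1/8.
P(E) = 2/3·5/33 + 1/3·1/8 = 113/792.
By Bayes' rule, P(Box A | E) = 10/99 / 113/792 = 80/113 ≈ 0.7080.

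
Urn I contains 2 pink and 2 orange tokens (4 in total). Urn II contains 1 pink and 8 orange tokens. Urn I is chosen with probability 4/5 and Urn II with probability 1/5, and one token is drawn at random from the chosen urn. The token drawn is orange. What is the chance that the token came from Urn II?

P(orange | Urn I) = 1/2; P(orange | Urn II) = 8/9.
P(orange) = 4/5·1/2 + 1/5·8/9 = 26/45.
By Bayes' rule, P(Urn II | orange) = 8/45 / 26/45 = 4/13 ≈ 0.3077.

4/13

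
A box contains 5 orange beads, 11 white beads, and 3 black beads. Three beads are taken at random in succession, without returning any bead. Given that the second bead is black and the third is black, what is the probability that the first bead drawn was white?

P(first=white and the second bead is black and the third is black) = (11/19)·(3/18)·(2/17) = 11/969.
P(E) = Σ over first color = 5/969 + 11/969 + 1/969 = 1/57.
By Bayes, P(first=white | E) = 11/969 / 1/57 = 11/17 ≈ 0.6471.

11/17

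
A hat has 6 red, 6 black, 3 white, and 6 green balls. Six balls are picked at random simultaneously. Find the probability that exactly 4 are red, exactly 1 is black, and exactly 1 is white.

45/9044

Unordered draws without replacement: count favorable combinations over C(21,6).
Favorable = C(6,4) · C(6,1) · C(3,1) · C(6,0) = 270; total = C(21,6) = 54264.
P = 270/54264 = 45/9044 ≈ 0.0050.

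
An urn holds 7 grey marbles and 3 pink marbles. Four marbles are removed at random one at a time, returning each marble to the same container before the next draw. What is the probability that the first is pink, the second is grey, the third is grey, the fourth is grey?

1029/10000

Multiply the conditional probability of each draw in order, with replacement (the composition resets each draw).
P = (3/10) · (7/10) · (7/10) · (7/10) = 1029/10000 ≈ 0.1029.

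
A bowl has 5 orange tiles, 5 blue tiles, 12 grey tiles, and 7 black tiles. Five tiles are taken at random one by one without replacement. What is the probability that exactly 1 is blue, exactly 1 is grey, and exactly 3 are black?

20/1131

Unordered draws without replacement: count favorable combinations over C(29,5).
Favorable = C(5,0) · C(5,1) · C(12,1) · C(7,3) = 2100; total = C(29,5) = 118755.
P = 2100/118755 = 20/1131 ≈ 0.0177.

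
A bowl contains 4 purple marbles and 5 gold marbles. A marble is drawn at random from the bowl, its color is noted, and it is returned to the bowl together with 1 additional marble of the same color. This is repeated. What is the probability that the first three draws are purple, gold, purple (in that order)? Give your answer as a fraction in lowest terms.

10/99

Track the composition after each reinforcement of +1.
P = (4/9) · (5/10) · (5/11) = 10/99 ≈ 0.1010.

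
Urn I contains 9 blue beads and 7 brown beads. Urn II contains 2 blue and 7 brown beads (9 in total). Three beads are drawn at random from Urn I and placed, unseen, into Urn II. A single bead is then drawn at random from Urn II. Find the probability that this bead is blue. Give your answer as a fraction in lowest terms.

Condition on how many of the transferred beads are blue (from Urn I: 9 blue of 16; then Urn II has 12 total).
  0 blue: C(9,0)C(7,3)/C(16,3) = 1/16; then P = 2/12
  1 blue: C(9,1)C(7,2)/C(16,3) = 27/80; then P = 3/12
  2 blue: C(9,2)C(7,1)/C(16,3) = 9/20; then P = 4/12
  3 blue: C(9,3)C(7,0)/C(16,3) = 3/20; then P = 5/12
P(blue from Urn II) = 59/192 ≈ 0.3073.

59/192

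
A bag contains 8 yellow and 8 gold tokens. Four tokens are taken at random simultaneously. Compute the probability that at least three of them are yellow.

Sum the hypergeometric tail for j = 3,…,4 yellow tokens.
Favorable = C(8,3)·C(8,1) + C(8,4)·C(8,0) = 518; total = C(16,4) = 1820.
P = 518/1820 = 37/130 ≈ 0.2846.

37/130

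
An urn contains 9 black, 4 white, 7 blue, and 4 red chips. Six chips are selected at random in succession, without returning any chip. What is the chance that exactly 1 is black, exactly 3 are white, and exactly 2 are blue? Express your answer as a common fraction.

27/4807

Unordered draws without replacement: count favorable combinations over C(24,6).
Favorable = C(9,1) · C(4,3) · C(7,2) · C(4,0) = 756; total = C(24,6) = 134596.
P = 756/134596 = 27/4807 ≈ 0.0056.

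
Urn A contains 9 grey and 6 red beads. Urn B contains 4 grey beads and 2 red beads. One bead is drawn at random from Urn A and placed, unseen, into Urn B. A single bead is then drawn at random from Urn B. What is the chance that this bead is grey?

23/35

Condition on how many of the transferred beads are grey (from Urn A: 9 grey of 15; then Urn B has 7 total).
  0 grey: C(9,0)C(6,1)/C(15,1) = 2/5; then P = 4/7
  1 grey: C(9,1)C(6,0)/C(15,1) = 3/5; then P = 5/7
P(grey from Urn B) = 23/35 ≈ 0.6571.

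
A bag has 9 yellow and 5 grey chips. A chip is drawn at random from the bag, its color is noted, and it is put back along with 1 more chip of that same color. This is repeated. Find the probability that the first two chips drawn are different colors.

3/7

Either yellow then grey, or grey then yellow; after the first draw the total is 15.
P = (9/14)·(5/15) + (5/14)·(9/15) = 3/7 ≈ 0.4286.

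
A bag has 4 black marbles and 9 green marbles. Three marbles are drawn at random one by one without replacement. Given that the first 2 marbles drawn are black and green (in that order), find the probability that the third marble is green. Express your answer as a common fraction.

After removing 1 black, 1 green, the bag has 8 green out of 11 remaining.
P(third is green | given) = 8/11 ≈ 0.7273.

8/11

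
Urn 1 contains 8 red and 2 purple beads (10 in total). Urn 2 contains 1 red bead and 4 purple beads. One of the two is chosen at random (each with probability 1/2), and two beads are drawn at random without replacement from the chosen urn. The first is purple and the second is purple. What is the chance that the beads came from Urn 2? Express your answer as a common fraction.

P(E | Urn 1) = 1/45; P(E | Urn 2) = 3/5.
P(E) = 1/2·1/45 + 1/2·3/5 = 14/45.
By Bayes' rule, P(Urn 2 | E) = 3/10 / 14/45 = 27/28 ≈ 0.9643.

27/28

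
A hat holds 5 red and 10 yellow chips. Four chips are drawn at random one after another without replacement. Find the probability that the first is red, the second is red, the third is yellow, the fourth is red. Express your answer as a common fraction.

Multiply the conditional probability of each draw in order, without replacement, so each draw removes one from its color and from the total.
P = (5/15) · (4/14) · (10/13) · (3/12) = 5/273 ≈ 0.0183.

5/273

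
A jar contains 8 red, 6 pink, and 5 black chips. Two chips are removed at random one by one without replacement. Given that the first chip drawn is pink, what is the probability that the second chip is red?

After removing 1 pink, the jar has 8 red out of 18 remaining.
P(second is red | given) = 8/18 = 4/9 ≈ 0.4444.

4/9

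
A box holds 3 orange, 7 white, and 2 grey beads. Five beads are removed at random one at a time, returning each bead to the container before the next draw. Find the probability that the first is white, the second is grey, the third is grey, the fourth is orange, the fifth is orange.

Multiply the conditional probability of each draw in order, with replacement (the composition resets each draw).
P = (7/12) · (2/12) · (2/12) · (3/12) · (3/12) = 7/6912 ≈ 0.0010.

7/6912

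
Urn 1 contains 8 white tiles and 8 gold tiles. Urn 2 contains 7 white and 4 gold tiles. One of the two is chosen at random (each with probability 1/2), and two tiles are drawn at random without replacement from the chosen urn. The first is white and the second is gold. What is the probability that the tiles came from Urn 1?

22/43

P(E | Urn 1) = 4/15; P(E | Urn 2) = 14/55.
P(E) = 1/2·4/15 + 1/2·14/55 = 43/165.
By Bayes' rule, P(Urn 1 | E) = 2/15 / 43/165 = 22/43 ≈ 0.5116.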